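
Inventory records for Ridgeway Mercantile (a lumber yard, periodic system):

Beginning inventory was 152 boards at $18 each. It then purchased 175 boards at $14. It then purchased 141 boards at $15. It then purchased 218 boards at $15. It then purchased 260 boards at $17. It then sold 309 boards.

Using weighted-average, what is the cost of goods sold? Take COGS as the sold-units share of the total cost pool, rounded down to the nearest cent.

Sale 1, sell 309: 309/946 × $14,991.00 → $4,896.63
Ending inventory (cost pool remaining) = $10,094.37
Check: goods available $14,991.00 = COGS $4,896.63 + ending $10,094.37

COGS = $4,896.63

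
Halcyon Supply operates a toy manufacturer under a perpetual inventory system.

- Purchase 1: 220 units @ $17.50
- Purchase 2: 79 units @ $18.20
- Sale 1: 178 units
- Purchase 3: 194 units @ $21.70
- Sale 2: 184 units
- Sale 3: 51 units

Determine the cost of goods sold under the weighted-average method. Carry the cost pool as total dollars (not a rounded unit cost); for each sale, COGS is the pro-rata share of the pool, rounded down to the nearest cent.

After Purchase 1: 220 on hand, pool $3,850.00 (≈ $17.5000 each)
After Purchase 2: 299 on hand, pool $5,287.80 (≈ $17.6849 each)
Sale 1, sell 178: 178/299 × $5,287.80 → $3,147.92
After Purchase 3: 315 on hand, pool $6,349.68 (≈ $20.1577 each)
Sale 2, sell 184: 184/315 × $6,349.68 → $3,709.01
Sale 3, sell 51: 51/131 × $2,640.67 → $1,028.04
Total COGS = $3,147.92 + $3,709.01 + $1,028.04 = $7,884.97
Ending inventory (cost pool remaining) = $1,612.63

COGS = $7,884.97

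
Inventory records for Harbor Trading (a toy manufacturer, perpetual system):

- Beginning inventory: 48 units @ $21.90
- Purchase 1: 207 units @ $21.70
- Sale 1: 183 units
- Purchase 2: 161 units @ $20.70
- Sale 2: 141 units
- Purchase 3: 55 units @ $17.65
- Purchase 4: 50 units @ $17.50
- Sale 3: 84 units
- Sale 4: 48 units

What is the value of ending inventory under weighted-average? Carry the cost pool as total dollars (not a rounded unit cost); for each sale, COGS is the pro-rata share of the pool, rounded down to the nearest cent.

After Beginning: 48 on hand, pool $1,051.20 (≈ $21.9000 each)
After Purchase 1: 255 on hand, pool $5,543.10 (≈ $21.7376 each)
Sale 1, sell 183: 183/255 × $5,543.10 → $3,977.98
After Purchase 2: 233 on hand, pool $4,897.82 (≈ $21.0207 each)
Sale 2, sell 141: 141/233 × $4,897.82 → $2,963.91
After Purchase 3: 147 on hand, pool $2,904.66 (≈ $19.7596 each)
After Purchase 4: 197 on hand, pool $3,779.66 (≈ $19.1861 each)
Sale 3, sell 84: 84/197 × $3,779.66 → $1,611.63
Sale 4, sell 48: 48/113 × $2,168.03 → $920.93
Total COGS = $3,977.98 + $2,963.91 + $1,611.63 + $920.93 = $9,474.45
Ending inventory (cost pool remaining) = $1,247.10
Check: goods available $10,721.55 = COGS $9,474.45 + ending $1,247.10

Ending inventory = $1,247.10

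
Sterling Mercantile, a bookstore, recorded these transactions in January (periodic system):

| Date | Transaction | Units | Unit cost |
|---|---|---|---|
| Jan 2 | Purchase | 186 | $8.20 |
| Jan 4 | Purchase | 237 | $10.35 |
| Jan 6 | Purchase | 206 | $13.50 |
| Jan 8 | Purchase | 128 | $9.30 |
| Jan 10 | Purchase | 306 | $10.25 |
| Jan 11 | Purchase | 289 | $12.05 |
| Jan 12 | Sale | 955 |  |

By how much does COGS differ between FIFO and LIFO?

FIFO COGS: 186 @ $8.20 + 237 @ $10.35 + 206 @ $13.50 + 128 @ $9.30 + 198 @ $10.25 = $9,979.05
LIFO COGS: 289 @ $12.05 + 306 @ $10.25 + 128 @ $9.30 + 206 @ $13.50 + 26 @ $10.35 = $10,859.45
Difference = |$9,979.05 − $10,859.45| = $880.40

$880.40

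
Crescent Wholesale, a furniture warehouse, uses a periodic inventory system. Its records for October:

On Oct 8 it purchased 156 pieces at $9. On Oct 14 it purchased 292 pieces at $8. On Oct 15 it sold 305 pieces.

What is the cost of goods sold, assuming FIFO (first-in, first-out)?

Oct 15, 305 sold [FIFO — oldest first]: 156 @ $9 + 149 @ $8 = $2,596
Ending inventory: 143 @ $8 = $1,144

COGS = $2,596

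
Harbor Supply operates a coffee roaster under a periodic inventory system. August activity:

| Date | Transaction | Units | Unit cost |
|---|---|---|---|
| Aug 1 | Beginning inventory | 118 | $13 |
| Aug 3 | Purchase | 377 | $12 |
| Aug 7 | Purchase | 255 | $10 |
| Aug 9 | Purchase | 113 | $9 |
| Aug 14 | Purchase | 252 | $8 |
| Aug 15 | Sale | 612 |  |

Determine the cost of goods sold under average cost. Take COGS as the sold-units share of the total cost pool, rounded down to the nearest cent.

Aug 15, sell 612: 612/1115 × $11,641.00 → $6,389.49
Ending inventory (cost pool remaining) = $5,251.51

COGS = $6,389.49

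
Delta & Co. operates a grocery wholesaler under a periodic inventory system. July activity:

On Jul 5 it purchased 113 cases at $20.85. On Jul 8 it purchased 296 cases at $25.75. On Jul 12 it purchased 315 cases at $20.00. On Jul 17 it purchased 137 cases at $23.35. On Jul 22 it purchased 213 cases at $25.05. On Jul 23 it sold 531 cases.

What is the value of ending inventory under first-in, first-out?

Jul 23, 531 sold [FIFO — oldest first]: 113 @ $20.85 + 296 @ $25.75 + 122 @ $20.00 = $12,418.05
Ending inventory: 193 @ $20.00 + 137 @ $23.35 + 213 @ $25.05 = $12,394.60

Ending inventory = $12,394.60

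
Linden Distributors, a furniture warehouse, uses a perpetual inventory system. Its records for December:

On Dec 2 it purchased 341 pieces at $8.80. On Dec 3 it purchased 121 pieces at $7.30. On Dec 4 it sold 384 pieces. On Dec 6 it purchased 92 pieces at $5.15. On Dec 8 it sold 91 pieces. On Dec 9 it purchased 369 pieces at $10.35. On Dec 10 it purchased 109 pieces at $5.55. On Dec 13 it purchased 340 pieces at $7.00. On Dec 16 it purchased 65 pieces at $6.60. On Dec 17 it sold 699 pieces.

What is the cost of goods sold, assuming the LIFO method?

COGS = $8,995.05

Dec 4, 384 sold [LIFO — newest first]: 121 @ $7.30 + 263 @ $8.80 = $3,197.70
Dec 8, 91 sold [LIFO — newest first]: 91 @ $5.15 = $468.65
Dec 17, 699 sold [LIFO — newest first]: 65 @ $6.60 + 340 @ $7.00 + 109 @ $5.55 + 185 @ $10.35 = $5,328.70
Total COGS = $3,197.70 + $468.65 + $5,328.70 = $8,995.05
Ending inventory: 78 @ $8.80 + 1 @ $5.15 + 184 @ $10.35 = $2,595.95
Check: goods available $11,591.00 = COGS $8,995.05 + ending $2,595.95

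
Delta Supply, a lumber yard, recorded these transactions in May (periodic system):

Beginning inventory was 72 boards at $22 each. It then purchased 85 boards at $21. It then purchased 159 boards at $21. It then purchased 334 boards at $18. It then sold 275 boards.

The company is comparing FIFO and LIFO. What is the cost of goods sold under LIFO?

COGS = $4,950

FIFO COGS: 72 @ $22 + 85 @ $21 + 118 @ $21 = $5,847
LIFO COGS: 275 @ $18 = $4,950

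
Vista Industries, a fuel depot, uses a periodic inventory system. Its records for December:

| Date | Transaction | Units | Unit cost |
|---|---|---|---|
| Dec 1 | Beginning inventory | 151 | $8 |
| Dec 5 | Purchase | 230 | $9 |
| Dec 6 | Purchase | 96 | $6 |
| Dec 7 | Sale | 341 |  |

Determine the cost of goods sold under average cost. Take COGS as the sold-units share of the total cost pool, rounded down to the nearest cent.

COGS = $2,755.16

Dec 7, sell 341: 341/477 × $3,854.00 → $2,755.16
Ending inventory (cost pool remaining) = $1,098.84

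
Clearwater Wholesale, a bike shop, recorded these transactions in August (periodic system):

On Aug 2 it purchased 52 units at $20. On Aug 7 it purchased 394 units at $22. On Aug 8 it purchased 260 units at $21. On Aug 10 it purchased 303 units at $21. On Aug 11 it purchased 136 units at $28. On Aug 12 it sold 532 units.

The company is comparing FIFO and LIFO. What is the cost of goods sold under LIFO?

COGS = $12,124

FIFO COGS: 52 @ $20 + 394 @ $22 + 86 @ $21 = $11,514
LIFO COGS: 136 @ $28 + 303 @ $21 + 93 @ $21 = $12,124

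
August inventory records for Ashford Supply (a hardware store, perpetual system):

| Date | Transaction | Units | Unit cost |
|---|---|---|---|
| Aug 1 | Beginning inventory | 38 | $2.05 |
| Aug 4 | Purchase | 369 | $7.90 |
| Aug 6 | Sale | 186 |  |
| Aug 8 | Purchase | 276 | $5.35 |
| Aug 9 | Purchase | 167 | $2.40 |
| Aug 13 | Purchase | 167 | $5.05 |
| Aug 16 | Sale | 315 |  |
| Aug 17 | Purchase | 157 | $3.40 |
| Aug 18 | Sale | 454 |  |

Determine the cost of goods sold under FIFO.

Aug 6, 186 sold [FIFO — oldest first]: 38 @ $2.05 + 148 @ $7.90 = $1,247.10
Aug 16, 315 sold [FIFO — oldest first]: 221 @ $7.90 + 94 @ $5.35 = $2,248.80
Aug 18, 454 sold [FIFO — oldest first]: 182 @ $5.35 + 167 @ $2.40 + 105 @ $5.05 = $1,904.75
Total COGS = $1,247.10 + $2,248.80 + $1,904.75 = $5,400.65
Ending inventory: 62 @ $5.05 + 157 @ $3.40 = $846.90
Check: goods available $6,247.55 = COGS $5,400.65 + ending $846.90

COGS = $5,400.65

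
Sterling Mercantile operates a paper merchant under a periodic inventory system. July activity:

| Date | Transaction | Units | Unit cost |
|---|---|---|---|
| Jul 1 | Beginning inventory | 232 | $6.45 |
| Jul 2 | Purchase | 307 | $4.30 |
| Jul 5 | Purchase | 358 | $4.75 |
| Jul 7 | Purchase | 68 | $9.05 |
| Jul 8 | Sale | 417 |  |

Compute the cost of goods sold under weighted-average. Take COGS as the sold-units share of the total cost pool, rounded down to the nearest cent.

COGS = $2,217.83

Jul 8, sell 417: 417/965 × $5,132.40 → $2,217.83
Ending inventory (cost pool remaining) = $2,914.57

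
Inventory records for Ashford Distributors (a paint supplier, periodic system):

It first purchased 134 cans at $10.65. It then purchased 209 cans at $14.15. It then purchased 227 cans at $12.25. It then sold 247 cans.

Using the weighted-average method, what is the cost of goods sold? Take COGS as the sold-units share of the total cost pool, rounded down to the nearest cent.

Sale 1, sell 247: 247/570 × $7,165.20 → $3,104.92
Ending inventory (cost pool remaining) = $4,060.28

COGS = $3,104.92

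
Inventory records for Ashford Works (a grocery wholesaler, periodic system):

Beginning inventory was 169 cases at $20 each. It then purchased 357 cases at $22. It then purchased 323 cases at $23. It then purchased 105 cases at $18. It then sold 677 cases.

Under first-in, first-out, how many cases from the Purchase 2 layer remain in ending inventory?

Sale 1 (677) [FIFO — oldest first]: 169 @ $20 + 357 @ $22 + 151 @ $23 = $14,707
Ending inventory: 172 @ $23 + 105 @ $18 = $5,846

172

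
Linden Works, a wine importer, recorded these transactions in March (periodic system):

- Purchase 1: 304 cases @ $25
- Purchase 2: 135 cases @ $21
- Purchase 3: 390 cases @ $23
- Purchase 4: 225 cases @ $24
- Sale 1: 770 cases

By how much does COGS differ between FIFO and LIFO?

$343

FIFO COGS: 304 @ $25 + 135 @ $21 + 331 @ $23 = $18,048
LIFO COGS: 225 @ $24 + 390 @ $23 + 135 @ $21 + 20 @ $25 = $17,705
Difference = |$18,048 − $17,705| = $343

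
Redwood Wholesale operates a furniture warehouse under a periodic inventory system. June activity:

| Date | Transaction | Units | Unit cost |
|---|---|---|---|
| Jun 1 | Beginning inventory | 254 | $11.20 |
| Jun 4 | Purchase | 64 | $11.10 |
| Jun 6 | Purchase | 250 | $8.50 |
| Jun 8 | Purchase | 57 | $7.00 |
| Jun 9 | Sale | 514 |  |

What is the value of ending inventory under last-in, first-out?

Jun 9, 514 sold [LIFO — newest first]: 57 @ $7.00 + 250 @ $8.50 + 64 @ $11.10 + 143 @ $11.20 = $4,836.00
Ending inventory: 111 @ $11.20 = $1,243.20
Check: goods available $6,079.20 = COGS $4,836.00 + ending $1,243.20

Ending inventory = $1,243.20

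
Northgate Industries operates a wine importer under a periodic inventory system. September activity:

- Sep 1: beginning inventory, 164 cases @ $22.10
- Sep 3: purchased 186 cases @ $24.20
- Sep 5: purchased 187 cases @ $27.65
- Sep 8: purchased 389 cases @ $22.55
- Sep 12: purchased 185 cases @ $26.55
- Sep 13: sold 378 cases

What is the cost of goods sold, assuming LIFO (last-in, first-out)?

Sep 13, 378 sold [LIFO — newest first]: 185 @ $26.55 + 193 @ $22.55 = $9,263.90
Ending inventory: 164 @ $22.10 + 186 @ $24.20 + 187 @ $27.65 + 196 @ $22.55 = $17,715.95
Check: goods available $26,979.85 = COGS $9,263.90 + ending $17,715.95

COGS = $9,263.90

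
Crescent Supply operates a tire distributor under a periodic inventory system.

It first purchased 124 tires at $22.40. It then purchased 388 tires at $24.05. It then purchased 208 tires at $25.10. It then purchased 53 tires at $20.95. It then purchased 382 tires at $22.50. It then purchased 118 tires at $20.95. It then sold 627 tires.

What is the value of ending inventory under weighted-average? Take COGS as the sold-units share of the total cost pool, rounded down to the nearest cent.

Sale 1, sell 627: 627/1273 × $29,507.25 → $14,533.42
Ending inventory (cost pool remaining) = $14,973.83

Ending inventory = $14,973.83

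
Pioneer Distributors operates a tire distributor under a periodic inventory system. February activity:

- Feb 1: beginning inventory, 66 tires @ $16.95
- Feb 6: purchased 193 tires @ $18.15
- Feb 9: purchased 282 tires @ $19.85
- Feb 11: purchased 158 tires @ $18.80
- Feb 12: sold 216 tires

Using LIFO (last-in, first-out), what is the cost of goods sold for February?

Feb 12, 216 sold [LIFO — newest first]: 158 @ $18.80 + 58 @ $19.85 = $4,121.70
Ending inventory: 66 @ $16.95 + 193 @ $18.15 + 224 @ $19.85 = $9,068.05
Check: goods available $13,189.75 = COGS $4,121.70 + ending $9,068.05

COGS = $4,121.70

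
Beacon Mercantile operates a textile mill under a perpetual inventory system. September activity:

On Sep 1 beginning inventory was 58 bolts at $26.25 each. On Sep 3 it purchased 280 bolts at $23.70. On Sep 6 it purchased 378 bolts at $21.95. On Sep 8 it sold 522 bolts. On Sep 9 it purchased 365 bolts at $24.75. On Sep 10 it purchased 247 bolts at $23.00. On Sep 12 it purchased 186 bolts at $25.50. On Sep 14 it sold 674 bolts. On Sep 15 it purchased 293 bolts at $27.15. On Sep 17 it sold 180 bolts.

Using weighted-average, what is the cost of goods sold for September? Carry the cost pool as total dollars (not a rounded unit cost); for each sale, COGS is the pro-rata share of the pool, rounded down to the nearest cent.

After Sep 1: 58 on hand, pool $1,522.50 (≈ $26.2500 each)
After Sep 3: 338 on hand, pool $8,158.50 (≈ $24.1376 each)
After Sep 6: 716 on hand, pool $16,455.60 (≈ $22.9827 each)
Sep 8, sell 522: 522/716 × $16,455.60 → $11,996.95
After Sep 9: 559 on hand, pool $13,492.40 (≈ $24.1367 each)
After Sep 10: 806 on hand, pool $19,173.40 (≈ $23.7883 each)
After Sep 12: 992 on hand, pool $23,916.40 (≈ $24.1093 each)
Sep 14, sell 674: 674/992 × $23,916.40 → $16,249.65
After Sep 15: 611 on hand, pool $15,621.70 (≈ $25.5674 each)
Sep 17, sell 180: 180/611 × $15,621.70 → $4,602.13
Total COGS = $11,996.95 + $16,249.65 + $4,602.13 = $32,848.73
Ending inventory (cost pool remaining) = $11,019.57
Check: goods available $43,868.30 = COGS $32,848.73 + ending $11,019.57

COGS = $32,848.73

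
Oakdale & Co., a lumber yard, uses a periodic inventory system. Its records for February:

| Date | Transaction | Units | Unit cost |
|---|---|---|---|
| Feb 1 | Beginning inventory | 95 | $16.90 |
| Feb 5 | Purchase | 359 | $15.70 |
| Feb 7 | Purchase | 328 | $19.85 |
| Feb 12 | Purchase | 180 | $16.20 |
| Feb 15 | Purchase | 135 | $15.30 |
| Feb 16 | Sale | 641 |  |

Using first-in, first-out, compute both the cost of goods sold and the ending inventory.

COGS = $10,953.75; ending inventory = $7,780.35

Feb 16, 641 sold [FIFO — oldest first]: 95 @ $16.90 + 359 @ $15.70 + 187 @ $19.85 = $10,953.75
Ending inventory: 141 @ $19.85 + 180 @ $16.20 + 135 @ $15.30 = $7,780.35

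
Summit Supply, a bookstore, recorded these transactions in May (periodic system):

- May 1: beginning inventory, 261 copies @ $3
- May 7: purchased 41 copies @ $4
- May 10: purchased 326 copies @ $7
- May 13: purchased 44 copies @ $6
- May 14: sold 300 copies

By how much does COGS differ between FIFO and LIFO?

FIFO COGS: 261 @ $3 + 39 @ $4 = $939
LIFO COGS: 44 @ $6 + 256 @ $7 = $2,056
Difference = |$939 − $2,056| = $1,117

$1,117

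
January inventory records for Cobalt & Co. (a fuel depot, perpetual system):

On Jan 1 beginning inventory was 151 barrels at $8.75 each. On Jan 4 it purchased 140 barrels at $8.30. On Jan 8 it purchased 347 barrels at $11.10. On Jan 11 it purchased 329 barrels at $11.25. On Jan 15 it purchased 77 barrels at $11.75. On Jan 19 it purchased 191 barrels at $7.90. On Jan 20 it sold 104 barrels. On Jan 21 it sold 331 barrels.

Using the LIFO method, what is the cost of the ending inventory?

Jan 20, 104 sold [LIFO — newest first]: 104 @ $7.90 = $821.60
Jan 21, 331 sold [LIFO — newest first]: 87 @ $7.90 + 77 @ $11.75 + 167 @ $11.25 = $3,470.80
Total COGS = $821.60 + $3,470.80 = $4,292.40
Ending inventory: 151 @ $8.75 + 140 @ $8.30 + 347 @ $11.10 + 162 @ $11.25 = $8,157.45
Check: goods available $12,449.85 = COGS $4,292.40 + ending $8,157.45

Ending inventory = $8,157.45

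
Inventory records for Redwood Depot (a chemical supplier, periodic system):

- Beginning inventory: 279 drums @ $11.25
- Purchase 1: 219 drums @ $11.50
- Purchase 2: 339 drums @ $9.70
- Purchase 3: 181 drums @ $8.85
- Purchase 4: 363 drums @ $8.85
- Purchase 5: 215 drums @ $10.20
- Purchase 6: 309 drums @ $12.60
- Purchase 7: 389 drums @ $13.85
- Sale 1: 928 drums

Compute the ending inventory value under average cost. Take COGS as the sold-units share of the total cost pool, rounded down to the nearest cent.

Ending inventory = $15,026.00

Sale 1, sell 928: 928/2294 × $25,234.00 → $10,208.00
Ending inventory (cost pool remaining) = $15,026.00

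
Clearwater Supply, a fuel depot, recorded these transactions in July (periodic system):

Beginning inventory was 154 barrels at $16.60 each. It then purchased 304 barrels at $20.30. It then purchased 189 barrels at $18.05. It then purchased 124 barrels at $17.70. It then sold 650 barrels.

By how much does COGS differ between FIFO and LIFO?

$133.10

FIFO COGS: 154 @ $16.60 + 304 @ $20.30 + 189 @ $18.05 + 3 @ $17.70 = $12,192.15
LIFO COGS: 124 @ $17.70 + 189 @ $18.05 + 304 @ $20.30 + 33 @ $16.60 = $12,325.25
Difference = |$12,192.15 − $12,325.25| = $133.10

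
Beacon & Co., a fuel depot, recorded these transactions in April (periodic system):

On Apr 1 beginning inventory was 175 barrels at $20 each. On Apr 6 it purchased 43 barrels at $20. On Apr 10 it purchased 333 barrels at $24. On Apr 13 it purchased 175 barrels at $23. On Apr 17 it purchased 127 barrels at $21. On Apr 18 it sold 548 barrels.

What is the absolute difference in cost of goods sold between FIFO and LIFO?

FIFO COGS: 175 @ $20 + 43 @ $20 + 330 @ $24 = $12,280
LIFO COGS: 127 @ $21 + 175 @ $23 + 246 @ $24 = $12,596
Difference = |$12,280 − $12,596| = $316

$316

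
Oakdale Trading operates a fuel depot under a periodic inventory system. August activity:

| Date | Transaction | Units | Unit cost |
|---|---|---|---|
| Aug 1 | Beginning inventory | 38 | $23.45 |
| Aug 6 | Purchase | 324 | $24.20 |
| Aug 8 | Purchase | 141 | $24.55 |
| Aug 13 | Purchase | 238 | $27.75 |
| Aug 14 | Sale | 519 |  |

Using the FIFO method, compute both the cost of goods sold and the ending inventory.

COGS = $12,637.45; ending inventory = $6,160.50

Aug 14, 519 sold [FIFO — oldest first]: 38 @ $23.45 + 324 @ $24.20 + 141 @ $24.55 + 16 @ $27.75 = $12,637.45
Ending inventory: 222 @ $27.75 = $6,160.50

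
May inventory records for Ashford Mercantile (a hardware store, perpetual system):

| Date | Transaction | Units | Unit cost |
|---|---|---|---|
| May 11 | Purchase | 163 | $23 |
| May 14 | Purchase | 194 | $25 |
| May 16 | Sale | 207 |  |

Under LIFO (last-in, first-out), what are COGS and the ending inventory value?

May 16, 207 sold [LIFO — newest first]: 194 @ $25 + 13 @ $23 = $5,149
Ending inventory: 150 @ $23 = $3,450
Check: goods available $8,599 = COGS $5,149 + ending $3,450

COGS = $5,149; ending inventory = $3,450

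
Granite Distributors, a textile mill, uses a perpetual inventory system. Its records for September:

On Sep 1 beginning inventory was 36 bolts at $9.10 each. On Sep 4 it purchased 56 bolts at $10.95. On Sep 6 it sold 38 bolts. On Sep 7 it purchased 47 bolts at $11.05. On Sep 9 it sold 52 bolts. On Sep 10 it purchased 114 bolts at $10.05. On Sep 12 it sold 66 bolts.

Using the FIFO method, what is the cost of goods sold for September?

COGS = $1,631.00

Sep 6, 38 sold [FIFO — oldest first]: 36 @ $9.10 + 2 @ $10.95 = $349.50
Sep 9, 52 sold [FIFO — oldest first]: 52 @ $10.95 = $569.40
Sep 12, 66 sold [FIFO — oldest first]: 2 @ $10.95 + 47 @ $11.05 + 17 @ $10.05 = $712.10
Total COGS = $349.50 + $569.40 + $712.10 = $1,631.00
Ending inventory: 97 @ $10.05 = $974.85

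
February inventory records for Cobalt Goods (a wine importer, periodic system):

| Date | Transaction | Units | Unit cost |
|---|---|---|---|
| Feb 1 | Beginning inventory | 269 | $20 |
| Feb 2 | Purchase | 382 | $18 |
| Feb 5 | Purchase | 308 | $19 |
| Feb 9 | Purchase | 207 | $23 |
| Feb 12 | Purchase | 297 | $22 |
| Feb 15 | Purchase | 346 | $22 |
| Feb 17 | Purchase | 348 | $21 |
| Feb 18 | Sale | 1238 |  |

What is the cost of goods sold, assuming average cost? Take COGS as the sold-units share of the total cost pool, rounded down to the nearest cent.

Feb 18, sell 1238: 1238/2157 × $44,323.00 → $25,438.97
Ending inventory (cost pool remaining) = $18,884.03
Check: goods available $44,323.00 = COGS $25,438.97 + ending $18,884.03

COGS = $25,438.97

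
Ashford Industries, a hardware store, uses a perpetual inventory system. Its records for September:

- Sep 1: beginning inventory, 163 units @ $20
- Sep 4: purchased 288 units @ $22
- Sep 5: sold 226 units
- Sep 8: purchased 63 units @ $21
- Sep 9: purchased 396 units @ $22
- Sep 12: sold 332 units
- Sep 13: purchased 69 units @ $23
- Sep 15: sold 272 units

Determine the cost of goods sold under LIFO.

Sep 5, 226 sold [LIFO — newest first]: 226 @ $22 = $4,972
Sep 12, 332 sold [LIFO — newest first]: 332 @ $22 = $7,304
Sep 15, 272 sold [LIFO — newest first]: 69 @ $23 + 64 @ $22 + 63 @ $21 + 62 @ $22 + 14 @ $20 = $5,962
Total COGS = $4,972 + $7,304 + $5,962 = $18,238
Ending inventory: 149 @ $20 = $2,980
Check: goods available $21,218 = COGS $18,238 + ending $2,980

COGS = $18,238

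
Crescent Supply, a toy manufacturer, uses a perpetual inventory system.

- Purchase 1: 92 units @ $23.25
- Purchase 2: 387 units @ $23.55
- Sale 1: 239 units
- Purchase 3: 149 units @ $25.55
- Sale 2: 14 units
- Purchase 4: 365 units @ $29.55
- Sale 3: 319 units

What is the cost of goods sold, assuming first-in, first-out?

Sale 1 (239) [FIFO — oldest first]: 92 @ $23.25 + 147 @ $23.55 = $5,600.85
Sale 2 (14) [FIFO — oldest first]: 14 @ $23.55 = $329.70
Sale 3 (319) [FIFO — oldest first]: 226 @ $23.55 + 93 @ $25.55 = $7,698.45
Total COGS = $5,600.85 + $329.70 + $7,698.45 = $13,629.00
Ending inventory: 56 @ $25.55 + 365 @ $29.55 = $12,216.55
Check: goods available $25,845.55 = COGS $13,629.00 + ending $12,216.55

COGS = $13,629.00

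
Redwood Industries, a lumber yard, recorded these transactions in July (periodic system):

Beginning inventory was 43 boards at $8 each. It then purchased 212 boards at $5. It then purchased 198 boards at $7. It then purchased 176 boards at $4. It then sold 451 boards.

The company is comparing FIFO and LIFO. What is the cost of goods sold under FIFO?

FIFO COGS: 43 @ $8 + 212 @ $5 + 196 @ $7 = $2,776
LIFO COGS: 176 @ $4 + 198 @ $7 + 77 @ $5 = $2,475

COGS = $2,776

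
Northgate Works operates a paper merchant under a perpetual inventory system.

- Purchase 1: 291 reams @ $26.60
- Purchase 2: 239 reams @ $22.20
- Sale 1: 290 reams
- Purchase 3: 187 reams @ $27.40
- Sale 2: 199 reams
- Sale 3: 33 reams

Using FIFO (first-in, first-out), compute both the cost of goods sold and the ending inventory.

COGS = $12,868.80; ending inventory = $5,301.40

Sale 1 (290) [FIFO — oldest first]: 290 @ $26.60 = $7,714.00
Sale 2 (199) [FIFO — oldest first]: 1 @ $26.60 + 198 @ $22.20 = $4,422.20
Sale 3 (33) [FIFO — oldest first]: 33 @ $22.20 = $732.60
Total COGS = $7,714.00 + $4,422.20 + $732.60 = $12,868.80
Ending inventory: 8 @ $22.20 + 187 @ $27.40 = $5,301.40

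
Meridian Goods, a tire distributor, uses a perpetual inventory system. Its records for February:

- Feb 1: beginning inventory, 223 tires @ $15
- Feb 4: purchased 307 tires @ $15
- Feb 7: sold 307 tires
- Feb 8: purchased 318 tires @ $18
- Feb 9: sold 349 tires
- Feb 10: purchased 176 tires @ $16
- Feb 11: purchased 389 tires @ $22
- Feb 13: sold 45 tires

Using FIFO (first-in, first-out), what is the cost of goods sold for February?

COGS = $11,028

Feb 7, 307 sold [FIFO — oldest first]: 223 @ $15 + 84 @ $15 = $4,605
Feb 9, 349 sold [FIFO — oldest first]: 223 @ $15 + 126 @ $18 = $5,613
Feb 13, 45 sold [FIFO — oldest first]: 45 @ $18 = $810
Total COGS = $4,605 + $5,613 + $810 = $11,028
Ending inventory: 147 @ $18 + 176 @ $16 + 389 @ $22 = $14,020
Check: goods available $25,048 = COGS $11,028 + ending $14,020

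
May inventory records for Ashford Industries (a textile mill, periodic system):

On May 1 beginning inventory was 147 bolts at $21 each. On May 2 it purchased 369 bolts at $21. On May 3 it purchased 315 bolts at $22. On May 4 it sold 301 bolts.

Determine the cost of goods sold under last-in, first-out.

COGS = $6,622

May 4, 301 sold [LIFO — newest first]: 301 @ $22 = $6,622
Ending inventory: 147 @ $21 + 369 @ $21 + 14 @ $22 = $11,144
Check: goods available $17,766 = COGS $6,622 + ending $11,144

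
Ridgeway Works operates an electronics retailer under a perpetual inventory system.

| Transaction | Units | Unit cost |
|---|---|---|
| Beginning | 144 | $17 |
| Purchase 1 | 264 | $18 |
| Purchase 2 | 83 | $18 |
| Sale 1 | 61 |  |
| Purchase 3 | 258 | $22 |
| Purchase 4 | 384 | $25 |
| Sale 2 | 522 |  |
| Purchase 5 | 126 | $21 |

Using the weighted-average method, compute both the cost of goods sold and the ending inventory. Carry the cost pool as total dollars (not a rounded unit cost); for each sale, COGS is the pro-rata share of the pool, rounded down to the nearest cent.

COGS = $12,226.11; ending inventory = $14,389.89

After Beginning: 144 on hand, pool $2,448.00 (≈ $17.0000 each)
After Purchase 1: 408 on hand, pool $7,200.00 (≈ $17.6471 each)
After Purchase 2: 491 on hand, pool $8,694.00 (≈ $17.7067 each)
Sale 1, sell 61: 61/491 × $8,694.00 → $1,080.10
After Purchase 3: 688 on hand, pool $13,289.90 (≈ $19.3167 each)
After Purchase 4: 1072 on hand, pool $22,889.90 (≈ $21.3525 each)
Sale 2, sell 522: 522/1072 × $22,889.90 → $11,146.01
After Purchase 5: 676 on hand, pool $14,389.89 (≈ $21.2868 each)
Total COGS = $1,080.10 + $11,146.01 = $12,226.11
Ending inventory (cost pool remaining) = $14,389.89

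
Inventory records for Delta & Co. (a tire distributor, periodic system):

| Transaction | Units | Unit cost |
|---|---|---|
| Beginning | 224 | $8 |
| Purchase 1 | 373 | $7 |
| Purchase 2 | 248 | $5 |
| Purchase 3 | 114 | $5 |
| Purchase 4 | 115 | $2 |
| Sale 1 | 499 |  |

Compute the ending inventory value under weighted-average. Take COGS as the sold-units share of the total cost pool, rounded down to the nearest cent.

Sale 1, sell 499: 499/1074 × $6,443.00 → $2,993.53
Ending inventory (cost pool remaining) = $3,449.47

Ending inventory = $3,449.47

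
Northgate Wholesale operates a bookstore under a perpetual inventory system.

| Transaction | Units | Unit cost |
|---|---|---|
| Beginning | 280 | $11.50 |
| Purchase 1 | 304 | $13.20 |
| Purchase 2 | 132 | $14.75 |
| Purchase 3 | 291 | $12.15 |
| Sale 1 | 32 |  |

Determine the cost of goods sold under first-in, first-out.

COGS = $368.00

Sale 1 (32) [FIFO — oldest first]: 32 @ $11.50 = $368.00
Ending inventory: 248 @ $11.50 + 304 @ $13.20 + 132 @ $14.75 + 291 @ $12.15 = $12,347.45
Check: goods available $12,715.45 = COGS $368.00 + ending $12,347.45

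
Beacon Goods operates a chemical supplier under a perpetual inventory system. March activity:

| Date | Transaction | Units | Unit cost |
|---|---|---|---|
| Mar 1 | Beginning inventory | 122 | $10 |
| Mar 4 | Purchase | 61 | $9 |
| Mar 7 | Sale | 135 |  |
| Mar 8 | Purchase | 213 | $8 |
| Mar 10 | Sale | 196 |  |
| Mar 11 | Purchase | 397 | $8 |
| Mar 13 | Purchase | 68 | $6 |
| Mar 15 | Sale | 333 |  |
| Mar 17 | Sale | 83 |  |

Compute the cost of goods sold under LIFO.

Mar 7, 135 sold [LIFO — newest first]: 61 @ $9 + 74 @ $10 = $1,289
Mar 10, 196 sold [LIFO — newest first]: 196 @ $8 = $1,568
Mar 15, 333 sold [LIFO — newest first]: 68 @ $6 + 265 @ $8 = $2,528
Mar 17, 83 sold [LIFO — newest first]: 83 @ $8 = $664
Total COGS = $1,289 + $1,568 + $2,528 + $664 = $6,049
Ending inventory: 48 @ $10 + 17 @ $8 + 49 @ $8 = $1,008

COGS = $6,049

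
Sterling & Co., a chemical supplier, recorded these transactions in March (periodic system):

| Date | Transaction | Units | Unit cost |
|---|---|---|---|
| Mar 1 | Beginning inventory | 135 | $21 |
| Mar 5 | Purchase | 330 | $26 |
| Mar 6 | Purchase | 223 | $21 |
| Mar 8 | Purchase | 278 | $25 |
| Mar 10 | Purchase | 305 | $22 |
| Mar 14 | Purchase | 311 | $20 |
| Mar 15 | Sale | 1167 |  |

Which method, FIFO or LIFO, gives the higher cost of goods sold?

FIFO

FIFO COGS: 135 @ $21 + 330 @ $26 + 223 @ $21 + 278 @ $25 + 201 @ $22 = $27,470
LIFO COGS: 311 @ $20 + 305 @ $22 + 278 @ $25 + 223 @ $21 + 50 @ $26 = $25,863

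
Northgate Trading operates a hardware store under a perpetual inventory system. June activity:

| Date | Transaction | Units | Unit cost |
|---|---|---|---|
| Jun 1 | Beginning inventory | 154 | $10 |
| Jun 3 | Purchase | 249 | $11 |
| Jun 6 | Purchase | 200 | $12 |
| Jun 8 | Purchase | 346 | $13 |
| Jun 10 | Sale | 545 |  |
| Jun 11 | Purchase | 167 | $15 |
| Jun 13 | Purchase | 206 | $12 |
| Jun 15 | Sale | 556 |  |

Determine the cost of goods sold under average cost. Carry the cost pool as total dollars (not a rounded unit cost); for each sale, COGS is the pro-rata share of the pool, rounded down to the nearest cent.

COGS = $13,385.04

After Jun 1: 154 on hand, pool $1,540.00 (≈ $10.0000 each)
After Jun 3: 403 on hand, pool $4,279.00 (≈ $10.6179 each)
After Jun 6: 603 on hand, pool $6,679.00 (≈ $11.0763 each)
After Jun 8: 949 on hand, pool $11,177.00 (≈ $11.7777 each)
Jun 10, sell 545: 545/949 × $11,177.00 → $6,418.82
After Jun 11: 571 on hand, pool $7,263.18 (≈ $12.7201 each)
After Jun 13: 777 on hand, pool $9,735.18 (≈ $12.5292 each)
Jun 15, sell 556: 556/777 × $9,735.18 → $6,966.22
Total COGS = $6,418.82 + $6,966.22 = $13,385.04
Ending inventory (cost pool remaining) = $2,768.96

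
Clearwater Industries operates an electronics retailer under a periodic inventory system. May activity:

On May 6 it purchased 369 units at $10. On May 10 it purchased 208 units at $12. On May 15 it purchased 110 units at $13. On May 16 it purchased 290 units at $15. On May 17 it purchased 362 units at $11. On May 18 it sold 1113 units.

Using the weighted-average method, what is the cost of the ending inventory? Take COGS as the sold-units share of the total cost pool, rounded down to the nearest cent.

Ending inventory = $2,691.75

May 18, sell 1113: 1113/1339 × $15,948.00 → $13,256.25
Ending inventory (cost pool remaining) = $2,691.75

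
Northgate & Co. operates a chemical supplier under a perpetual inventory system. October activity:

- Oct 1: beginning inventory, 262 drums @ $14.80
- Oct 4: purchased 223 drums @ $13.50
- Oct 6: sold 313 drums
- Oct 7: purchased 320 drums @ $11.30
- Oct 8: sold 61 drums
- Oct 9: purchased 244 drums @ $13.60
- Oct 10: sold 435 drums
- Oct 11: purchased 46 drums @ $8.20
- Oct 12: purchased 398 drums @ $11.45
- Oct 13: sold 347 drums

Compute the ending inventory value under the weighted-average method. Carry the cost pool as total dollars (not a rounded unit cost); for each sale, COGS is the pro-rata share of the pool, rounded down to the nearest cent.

After Oct 1: 262 on hand, pool $3,877.60 (≈ $14.8000 each)
After Oct 4: 485 on hand, pool $6,888.10 (≈ $14.2023 each)
Oct 6, sell 313: 313/485 × $6,888.10 → $4,445.30
After Oct 7: 492 on hand, pool $6,058.80 (≈ $12.3146 each)
Oct 8, sell 61: 61/492 × $6,058.80 → $751.19
After Oct 9: 675 on hand, pool $8,626.01 (≈ $12.7793 each)
Oct 10, sell 435: 435/675 × $8,626.01 → $5,558.98
After Oct 11: 286 on hand, pool $3,444.23 (≈ $12.0428 each)
After Oct 12: 684 on hand, pool $8,001.33 (≈ $11.6979 each)
Oct 13, sell 347: 347/684 × $8,001.33 → $4,059.15
Total COGS = $4,445.30 + $751.19 + $5,558.98 + $4,059.15 = $14,814.62
Ending inventory (cost pool remaining) = $3,942.18
Check: goods available $18,756.80 = COGS $14,814.62 + ending $3,942.18

Ending inventory = $3,942.18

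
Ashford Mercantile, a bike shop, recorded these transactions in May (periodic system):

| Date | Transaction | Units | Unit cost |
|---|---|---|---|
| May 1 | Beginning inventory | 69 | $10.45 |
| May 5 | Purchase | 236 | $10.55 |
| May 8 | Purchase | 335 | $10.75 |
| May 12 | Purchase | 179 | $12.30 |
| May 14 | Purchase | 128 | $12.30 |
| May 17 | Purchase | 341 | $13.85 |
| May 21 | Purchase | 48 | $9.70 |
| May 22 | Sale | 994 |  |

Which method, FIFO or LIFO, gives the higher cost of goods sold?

FIFO COGS: 69 @ $10.45 + 236 @ $10.55 + 335 @ $10.75 + 179 @ $12.30 + 128 @ $12.30 + 47 @ $13.85 = $11,239.15
LIFO COGS: 48 @ $9.70 + 341 @ $13.85 + 128 @ $12.30 + 179 @ $12.30 + 298 @ $10.75 = $12,168.05

LIFO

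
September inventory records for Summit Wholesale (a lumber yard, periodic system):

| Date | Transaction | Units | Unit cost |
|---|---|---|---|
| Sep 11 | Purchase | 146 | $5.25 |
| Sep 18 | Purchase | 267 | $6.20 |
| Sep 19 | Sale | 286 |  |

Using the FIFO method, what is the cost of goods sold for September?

COGS = $1,634.50

Sep 19, 286 sold [FIFO — oldest first]: 146 @ $5.25 + 140 @ $6.20 = $1,634.50
Ending inventory: 127 @ $6.20 = $787.40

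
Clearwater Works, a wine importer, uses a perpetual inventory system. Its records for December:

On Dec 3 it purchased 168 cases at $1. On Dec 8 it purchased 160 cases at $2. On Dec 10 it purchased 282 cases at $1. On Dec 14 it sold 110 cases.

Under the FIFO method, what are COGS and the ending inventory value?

Dec 14, 110 sold [FIFO — oldest first]: 110 @ $1 = $110
Ending inventory: 58 @ $1 + 160 @ $2 + 282 @ $1 = $660

COGS = $110; ending inventory = $660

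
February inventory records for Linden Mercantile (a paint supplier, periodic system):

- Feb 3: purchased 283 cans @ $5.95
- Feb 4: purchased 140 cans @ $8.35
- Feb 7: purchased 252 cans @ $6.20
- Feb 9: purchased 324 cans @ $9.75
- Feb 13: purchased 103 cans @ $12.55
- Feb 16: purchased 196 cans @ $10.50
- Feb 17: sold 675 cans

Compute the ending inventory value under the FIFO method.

Feb 17, 675 sold [FIFO — oldest first]: 283 @ $5.95 + 140 @ $8.35 + 252 @ $6.20 = $4,415.25
Ending inventory: 324 @ $9.75 + 103 @ $12.55 + 196 @ $10.50 = $6,509.65
Check: goods available $10,924.90 = COGS $4,415.25 + ending $6,509.65

Ending inventory = $6,509.65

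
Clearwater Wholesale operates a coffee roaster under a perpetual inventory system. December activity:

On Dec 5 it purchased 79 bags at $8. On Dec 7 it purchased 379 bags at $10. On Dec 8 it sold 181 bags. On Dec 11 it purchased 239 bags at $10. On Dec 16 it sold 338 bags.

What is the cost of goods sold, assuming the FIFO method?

COGS = $5,032

Dec 8, 181 sold [FIFO — oldest first]: 79 @ $8 + 102 @ $10 = $1,652
Dec 16, 338 sold [FIFO — oldest first]: 277 @ $10 + 61 @ $10 = $3,380
Total COGS = $1,652 + $3,380 = $5,032
Ending inventory: 178 @ $10 = $1,780
Check: goods available $6,812 = COGS $5,032 + ending $1,780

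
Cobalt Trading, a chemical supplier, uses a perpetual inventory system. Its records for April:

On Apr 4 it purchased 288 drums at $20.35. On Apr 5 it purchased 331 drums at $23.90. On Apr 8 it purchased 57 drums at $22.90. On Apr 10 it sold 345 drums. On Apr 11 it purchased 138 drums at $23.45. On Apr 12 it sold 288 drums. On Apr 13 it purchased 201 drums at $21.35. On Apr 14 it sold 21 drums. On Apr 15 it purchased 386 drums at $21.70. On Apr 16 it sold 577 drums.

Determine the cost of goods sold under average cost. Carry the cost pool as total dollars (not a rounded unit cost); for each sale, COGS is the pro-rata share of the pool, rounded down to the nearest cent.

COGS = $27,270.15

After Apr 4: 288 on hand, pool $5,860.80 (≈ $20.3500 each)
After Apr 5: 619 on hand, pool $13,771.70 (≈ $22.2483 each)
After Apr 8: 676 on hand, pool $15,077.00 (≈ $22.3033 each)
Apr 10, sell 345: 345/676 × $15,077.00 → $7,694.62
After Apr 11: 469 on hand, pool $10,618.48 (≈ $22.6407 each)
Apr 12, sell 288: 288/469 × $10,618.48 → $6,520.51
After Apr 13: 382 on hand, pool $8,389.32 (≈ $21.9616 each)
Apr 14, sell 21: 21/382 × $8,389.32 → $461.19
After Apr 15: 747 on hand, pool $16,304.33 (≈ $21.8264 each)
Apr 16, sell 577: 577/747 × $16,304.33 → $12,593.83
Total COGS = $7,694.62 + $6,520.51 + $461.19 + $12,593.83 = $27,270.15
Ending inventory (cost pool remaining) = $3,710.50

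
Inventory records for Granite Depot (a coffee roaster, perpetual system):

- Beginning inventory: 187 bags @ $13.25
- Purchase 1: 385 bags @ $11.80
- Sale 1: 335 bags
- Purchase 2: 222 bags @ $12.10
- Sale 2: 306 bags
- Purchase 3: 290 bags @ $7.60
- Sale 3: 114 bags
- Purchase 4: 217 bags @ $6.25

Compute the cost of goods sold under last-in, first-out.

Sale 1 (335) [LIFO — newest first]: 335 @ $11.80 = $3,953.00
Sale 2 (306) [LIFO — newest first]: 222 @ $12.10 + 50 @ $11.80 + 34 @ $13.25 = $3,726.70
Sale 3 (114) [LIFO — newest first]: 114 @ $7.60 = $866.40
Total COGS = $3,953.00 + $3,726.70 + $866.40 = $8,546.10
Ending inventory: 153 @ $13.25 + 176 @ $7.60 + 217 @ $6.25 = $4,721.10

COGS = $8,546.10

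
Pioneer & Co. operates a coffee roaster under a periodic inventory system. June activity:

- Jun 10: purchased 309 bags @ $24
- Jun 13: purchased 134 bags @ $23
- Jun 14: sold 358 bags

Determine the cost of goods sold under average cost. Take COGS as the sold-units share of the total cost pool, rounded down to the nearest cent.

Jun 14, sell 358: 358/443 × $10,498.00 → $8,483.71
Ending inventory (cost pool remaining) = $2,014.29

COGS = $8,483.71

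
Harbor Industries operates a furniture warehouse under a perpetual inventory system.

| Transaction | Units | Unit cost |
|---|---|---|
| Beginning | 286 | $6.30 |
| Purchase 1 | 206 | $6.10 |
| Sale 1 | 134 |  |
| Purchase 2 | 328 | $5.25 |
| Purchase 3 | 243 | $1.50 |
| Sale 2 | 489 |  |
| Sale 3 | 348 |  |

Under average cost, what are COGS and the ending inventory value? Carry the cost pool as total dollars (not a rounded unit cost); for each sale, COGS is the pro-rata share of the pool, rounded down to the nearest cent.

COGS = $4,717.88; ending inventory = $427.02

After Beginning: 286 on hand, pool $1,801.80 (≈ $6.3000 each)
After Purchase 1: 492 on hand, pool $3,058.40 (≈ $6.2163 each)
Sale 1, sell 134: 134/492 × $3,058.40 → $832.97
After Purchase 2: 686 on hand, pool $3,947.43 (≈ $5.7543 each)
After Purchase 3: 929 on hand, pool $4,311.93 (≈ $4.6415 each)
Sale 2, sell 489: 489/929 × $4,311.93 → $2,269.68
Sale 3, sell 348: 348/440 × $2,042.25 → $1,615.23
Total COGS = $832.97 + $2,269.68 + $1,615.23 = $4,717.88
Ending inventory (cost pool remaining) = $427.02
Check: goods available $5,144.90 = COGS $4,717.88 + ending $427.02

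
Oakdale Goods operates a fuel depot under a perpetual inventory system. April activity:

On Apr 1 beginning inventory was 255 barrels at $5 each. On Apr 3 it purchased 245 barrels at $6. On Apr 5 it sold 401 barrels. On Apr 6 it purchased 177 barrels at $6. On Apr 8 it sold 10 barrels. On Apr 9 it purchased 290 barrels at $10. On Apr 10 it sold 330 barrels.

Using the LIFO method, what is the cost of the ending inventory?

Ending inventory = $1,257

Apr 5, 401 sold [LIFO — newest first]: 245 @ $6 + 156 @ $5 = $2,250
Apr 8, 10 sold [LIFO — newest first]: 10 @ $6 = $60
Apr 10, 330 sold [LIFO — newest first]: 290 @ $10 + 40 @ $6 = $3,140
Total COGS = $2,250 + $60 + $3,140 = $5,450
Ending inventory: 99 @ $5 + 127 @ $6 = $1,257
Check: goods available $6,707 = COGS $5,450 + ending $1,257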